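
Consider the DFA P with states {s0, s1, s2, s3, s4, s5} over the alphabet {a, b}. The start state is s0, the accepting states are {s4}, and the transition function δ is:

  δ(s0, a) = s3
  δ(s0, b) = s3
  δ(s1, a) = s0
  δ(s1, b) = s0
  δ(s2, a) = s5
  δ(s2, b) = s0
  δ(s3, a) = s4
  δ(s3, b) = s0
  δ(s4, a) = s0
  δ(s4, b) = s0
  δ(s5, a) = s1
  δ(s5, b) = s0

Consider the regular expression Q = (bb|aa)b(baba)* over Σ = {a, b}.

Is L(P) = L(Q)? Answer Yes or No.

The string aa is accepted by P but rejected by Q.
So L(P) ≠ L(Q).

No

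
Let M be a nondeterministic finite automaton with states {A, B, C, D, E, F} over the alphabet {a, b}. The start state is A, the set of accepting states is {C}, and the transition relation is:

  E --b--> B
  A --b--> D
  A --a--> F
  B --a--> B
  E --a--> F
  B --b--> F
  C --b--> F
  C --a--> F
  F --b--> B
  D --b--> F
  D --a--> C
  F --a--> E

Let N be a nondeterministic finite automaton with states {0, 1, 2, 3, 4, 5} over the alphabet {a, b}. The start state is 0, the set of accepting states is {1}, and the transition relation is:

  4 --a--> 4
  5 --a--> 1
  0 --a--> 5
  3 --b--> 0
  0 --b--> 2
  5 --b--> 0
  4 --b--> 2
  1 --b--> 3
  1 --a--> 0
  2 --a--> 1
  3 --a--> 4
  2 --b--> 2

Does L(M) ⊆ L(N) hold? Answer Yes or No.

Exploring the product automaton M × N from the start pair (A, 0), following both machines on each input symbol, reaches 19 state pairs: (A, 0), (F, 5), (D, 2), (E, 1), (B, 0), (C, 1), (F, 2), (F, 0), (B, 3), (B, 5), (F, 3), (B, 2), (E, 5), (B, 4), (B, 1), (E, 4), (F, 1), (F, 4), (E, 0).
M accepts in {C} and N accepts in {1}. The reachable pairs whose M-component is accepting are (C, 1); in each of them the N-component is accepting too, so the product for L(M) \ L(N) (M-component accepting, N-component rejecting) has no reachable accepting pair and the difference is empty.
Hence every string in L(M) is also in L(N).

Yes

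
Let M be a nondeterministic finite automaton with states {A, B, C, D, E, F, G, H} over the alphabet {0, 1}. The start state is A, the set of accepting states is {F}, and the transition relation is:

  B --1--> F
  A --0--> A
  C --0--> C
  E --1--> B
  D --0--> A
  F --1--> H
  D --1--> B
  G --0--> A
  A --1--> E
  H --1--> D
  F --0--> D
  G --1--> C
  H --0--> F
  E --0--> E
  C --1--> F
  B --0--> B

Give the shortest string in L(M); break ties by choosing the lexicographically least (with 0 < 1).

111

A breadth-first search from A reaches an accepting state first via the path A → E → B → F on input 111.
No string of length < 3 is accepted (BFS exhausts all shorter strings without reaching an accepting state), and 111 is the lexicographically least accepting string of length 3.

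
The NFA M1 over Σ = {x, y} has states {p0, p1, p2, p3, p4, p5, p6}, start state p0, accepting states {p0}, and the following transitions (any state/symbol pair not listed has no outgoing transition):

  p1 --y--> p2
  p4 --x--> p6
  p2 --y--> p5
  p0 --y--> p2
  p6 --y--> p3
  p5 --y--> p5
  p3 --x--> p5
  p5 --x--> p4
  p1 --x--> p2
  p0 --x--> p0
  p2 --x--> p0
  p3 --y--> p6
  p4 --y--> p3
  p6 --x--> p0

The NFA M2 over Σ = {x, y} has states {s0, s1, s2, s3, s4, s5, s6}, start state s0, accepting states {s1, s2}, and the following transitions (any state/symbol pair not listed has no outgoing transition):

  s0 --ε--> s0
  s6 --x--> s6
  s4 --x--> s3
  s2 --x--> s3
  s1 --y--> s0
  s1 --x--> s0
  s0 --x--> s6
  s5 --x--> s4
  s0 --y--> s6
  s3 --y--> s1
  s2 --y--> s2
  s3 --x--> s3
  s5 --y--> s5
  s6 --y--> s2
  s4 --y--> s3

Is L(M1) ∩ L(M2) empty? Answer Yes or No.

Yes

Exploring the product automaton M1 × M2 from the start pair (p0, s0), following both machines on each input symbol, reaches 21 state pairs: (p0, s0), (p0, s6), (p2, s6), (p2, s2), (p5, s2), (p0, s3), (p4, s3), (p2, s1), (p6, s3), (p3, s1), (p5, s0), (p6, s0), (p4, s6), (p5, s6), (p3, s6), (p6, s6), (p3, s2), (p6, s2), (p5, s3), (p5, s1), (p4, s0).
M1 accepts in {p0} and M2 accepts in {s1, s2}; no reachable pair has both components accepting, so no string drives both machines to acceptance simultaneously and L(M1) ∩ L(M2) = ∅.
So no string is accepted by both, and the intersection is empty.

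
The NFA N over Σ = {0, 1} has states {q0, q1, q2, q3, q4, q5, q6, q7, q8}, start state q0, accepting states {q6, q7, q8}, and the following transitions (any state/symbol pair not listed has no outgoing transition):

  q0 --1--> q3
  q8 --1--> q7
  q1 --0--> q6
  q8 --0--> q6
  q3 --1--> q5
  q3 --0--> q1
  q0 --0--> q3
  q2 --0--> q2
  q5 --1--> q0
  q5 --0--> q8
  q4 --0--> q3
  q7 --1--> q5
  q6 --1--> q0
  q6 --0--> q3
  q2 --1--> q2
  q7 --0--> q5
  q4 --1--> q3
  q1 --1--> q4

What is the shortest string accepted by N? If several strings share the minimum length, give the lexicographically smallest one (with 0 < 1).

A breadth-first search from q0 reaches an accepting state first via the path q0 → q3 → q1 → q6 on input 000.
No string of length < 3 is accepted (BFS exhausts all shorter strings without reaching an accepting state), and 000 is the lexicographically least accepting string of length 3.

000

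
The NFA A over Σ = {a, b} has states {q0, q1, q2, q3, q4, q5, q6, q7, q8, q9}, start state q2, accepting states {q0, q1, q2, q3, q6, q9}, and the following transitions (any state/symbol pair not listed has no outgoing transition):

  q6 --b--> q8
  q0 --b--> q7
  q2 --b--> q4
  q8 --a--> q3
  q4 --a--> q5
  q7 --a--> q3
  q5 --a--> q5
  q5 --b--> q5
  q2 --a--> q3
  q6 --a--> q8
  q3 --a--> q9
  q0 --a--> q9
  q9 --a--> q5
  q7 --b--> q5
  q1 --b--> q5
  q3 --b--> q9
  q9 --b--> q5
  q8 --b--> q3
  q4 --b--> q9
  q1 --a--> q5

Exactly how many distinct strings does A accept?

5

The useful subgraph on states {q2, q3, q4, q9} is acyclic, so L(A) is finite; the longest accepting path visits 3 useful states, giving maximum string length 2.
Counting accepting paths from q2 by length: 1 of length 0, 1 of length 1, 3 of length 2. Total 5.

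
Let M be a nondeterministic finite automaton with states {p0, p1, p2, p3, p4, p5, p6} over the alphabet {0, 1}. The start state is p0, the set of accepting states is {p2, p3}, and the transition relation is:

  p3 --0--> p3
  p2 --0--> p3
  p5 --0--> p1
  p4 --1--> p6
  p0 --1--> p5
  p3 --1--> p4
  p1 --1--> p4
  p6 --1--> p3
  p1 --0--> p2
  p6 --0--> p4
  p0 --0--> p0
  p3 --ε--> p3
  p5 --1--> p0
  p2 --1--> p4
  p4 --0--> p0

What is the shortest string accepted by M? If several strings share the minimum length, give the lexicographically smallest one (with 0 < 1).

100

A breadth-first search from p0 reaches an accepting state first via the path p0 → p5 → p1 → p2 on input 100.
No string of length < 3 is accepted (BFS exhausts all shorter strings without reaching an accepting state), and 100 is the lexicographically least accepting string of length 3.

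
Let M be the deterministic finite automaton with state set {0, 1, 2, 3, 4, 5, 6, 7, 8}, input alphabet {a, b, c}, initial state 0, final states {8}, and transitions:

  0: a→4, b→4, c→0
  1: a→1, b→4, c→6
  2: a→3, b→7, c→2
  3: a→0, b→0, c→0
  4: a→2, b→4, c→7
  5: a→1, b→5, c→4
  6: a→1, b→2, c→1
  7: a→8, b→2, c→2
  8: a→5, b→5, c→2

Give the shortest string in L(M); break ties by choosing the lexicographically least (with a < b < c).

aca

A breadth-first search from 0 reaches an accepting state first via the path 0 → 4 → 7 → 8 on input aca.
No string of length < 3 is accepted (BFS exhausts all shorter strings without reaching an accepting state), and aca is the lexicographically least accepting string of length 3.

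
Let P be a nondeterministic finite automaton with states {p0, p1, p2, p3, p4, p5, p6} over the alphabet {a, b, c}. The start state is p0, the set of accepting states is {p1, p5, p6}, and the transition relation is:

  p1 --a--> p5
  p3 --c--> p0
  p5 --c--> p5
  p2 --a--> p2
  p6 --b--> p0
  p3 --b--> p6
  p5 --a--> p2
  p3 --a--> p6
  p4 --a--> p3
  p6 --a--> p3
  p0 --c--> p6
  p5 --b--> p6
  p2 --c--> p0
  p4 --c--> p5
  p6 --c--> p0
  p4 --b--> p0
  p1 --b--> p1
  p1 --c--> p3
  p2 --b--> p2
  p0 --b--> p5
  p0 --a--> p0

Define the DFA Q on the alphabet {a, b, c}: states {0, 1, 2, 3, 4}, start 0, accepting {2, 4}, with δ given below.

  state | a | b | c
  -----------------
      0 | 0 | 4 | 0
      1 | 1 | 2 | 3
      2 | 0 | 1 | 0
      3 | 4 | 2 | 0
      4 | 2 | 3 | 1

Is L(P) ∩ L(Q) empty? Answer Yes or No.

The string b is accepted by both P and Q.
Hence L(P) ∩ L(Q) ≠ ∅.

No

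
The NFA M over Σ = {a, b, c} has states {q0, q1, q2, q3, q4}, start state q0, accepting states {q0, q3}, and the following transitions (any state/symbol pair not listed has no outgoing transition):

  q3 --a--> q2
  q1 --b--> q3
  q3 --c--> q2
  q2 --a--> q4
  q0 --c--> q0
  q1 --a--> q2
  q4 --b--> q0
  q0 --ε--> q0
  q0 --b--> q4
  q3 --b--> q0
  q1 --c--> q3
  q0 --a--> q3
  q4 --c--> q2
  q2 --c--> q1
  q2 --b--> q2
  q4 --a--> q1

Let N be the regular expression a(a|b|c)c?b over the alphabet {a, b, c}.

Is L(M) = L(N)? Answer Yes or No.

The empty string ε is accepted by M but rejected by N.
So L(M) ≠ L(N).

No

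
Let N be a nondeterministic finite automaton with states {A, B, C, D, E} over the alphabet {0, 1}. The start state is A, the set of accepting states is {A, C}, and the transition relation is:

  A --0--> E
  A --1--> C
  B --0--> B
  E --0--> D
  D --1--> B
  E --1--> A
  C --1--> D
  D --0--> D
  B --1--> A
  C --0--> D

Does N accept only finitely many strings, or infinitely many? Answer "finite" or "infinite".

infinite

State A is reachable from the start and can reach an accepting state, and it lies on the cycle A → C → D → B → A.
Traversing that cycle any number of times yields accepted strings of unbounded length, so the language is infinite.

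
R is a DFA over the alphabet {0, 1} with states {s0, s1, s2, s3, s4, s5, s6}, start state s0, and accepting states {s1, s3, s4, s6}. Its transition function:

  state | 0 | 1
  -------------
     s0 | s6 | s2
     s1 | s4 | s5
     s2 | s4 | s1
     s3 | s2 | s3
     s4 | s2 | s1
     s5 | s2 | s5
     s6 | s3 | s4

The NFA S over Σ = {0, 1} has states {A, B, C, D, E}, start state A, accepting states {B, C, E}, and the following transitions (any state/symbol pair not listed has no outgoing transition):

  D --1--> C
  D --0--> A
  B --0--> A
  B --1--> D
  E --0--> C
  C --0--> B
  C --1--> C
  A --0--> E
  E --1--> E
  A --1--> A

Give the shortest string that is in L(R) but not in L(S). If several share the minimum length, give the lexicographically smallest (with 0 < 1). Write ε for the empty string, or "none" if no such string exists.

The string 11 is accepted by R but not by S.
No shorter string lies in the difference, and 11 is the lexicographically first length-2 string in L(R) \ L(S).

11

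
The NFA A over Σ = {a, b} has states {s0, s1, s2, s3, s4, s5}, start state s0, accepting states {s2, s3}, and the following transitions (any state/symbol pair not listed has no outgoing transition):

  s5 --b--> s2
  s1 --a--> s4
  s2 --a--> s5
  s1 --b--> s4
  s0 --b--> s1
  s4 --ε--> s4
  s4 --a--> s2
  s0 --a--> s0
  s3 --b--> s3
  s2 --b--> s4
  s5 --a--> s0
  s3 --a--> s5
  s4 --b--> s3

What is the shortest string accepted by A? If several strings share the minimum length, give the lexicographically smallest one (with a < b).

A breadth-first search from s0 reaches an accepting state first via the path s0 → s1 → s4 → s2 on input baa.
No string of length < 3 is accepted (BFS exhausts all shorter strings without reaching an accepting state), and baa is the lexicographically least accepting string of length 3.

baa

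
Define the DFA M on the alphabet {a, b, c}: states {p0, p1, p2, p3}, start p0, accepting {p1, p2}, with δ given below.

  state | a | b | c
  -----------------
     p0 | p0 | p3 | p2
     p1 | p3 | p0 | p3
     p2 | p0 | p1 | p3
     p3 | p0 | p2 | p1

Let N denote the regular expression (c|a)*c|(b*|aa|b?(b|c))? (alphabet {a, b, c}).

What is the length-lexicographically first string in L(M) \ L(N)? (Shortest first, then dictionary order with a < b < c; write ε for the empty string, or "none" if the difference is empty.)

The string cb is accepted by M but not by N.
No shorter string lies in the difference, and cb is the lexicographically first length-2 string in L(M) \ L(N).

cb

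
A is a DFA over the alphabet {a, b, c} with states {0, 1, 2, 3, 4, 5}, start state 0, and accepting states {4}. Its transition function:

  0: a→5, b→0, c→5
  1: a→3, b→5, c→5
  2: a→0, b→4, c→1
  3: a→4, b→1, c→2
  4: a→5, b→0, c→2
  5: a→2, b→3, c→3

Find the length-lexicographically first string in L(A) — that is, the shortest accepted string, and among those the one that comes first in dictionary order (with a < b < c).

aab

A breadth-first search from 0 reaches an accepting state first via the path 0 → 5 → 2 → 4 on input aab.
No string of length < 3 is accepted (BFS exhausts all shorter strings without reaching an accepting state), and aab is the lexicographically least accepting string of length 3.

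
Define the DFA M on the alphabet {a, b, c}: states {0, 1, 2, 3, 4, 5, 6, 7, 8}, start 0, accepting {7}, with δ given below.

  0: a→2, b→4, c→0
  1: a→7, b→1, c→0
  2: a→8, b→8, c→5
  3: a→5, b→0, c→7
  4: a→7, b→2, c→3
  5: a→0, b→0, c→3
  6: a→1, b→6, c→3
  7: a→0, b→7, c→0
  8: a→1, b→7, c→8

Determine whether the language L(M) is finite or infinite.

infinite

State 0 is reachable from the start and can reach an accepting state, and it lies on the cycle 0 → 0.
Traversing that cycle any number of times yields accepted strings of unbounded length, so the language is infinite.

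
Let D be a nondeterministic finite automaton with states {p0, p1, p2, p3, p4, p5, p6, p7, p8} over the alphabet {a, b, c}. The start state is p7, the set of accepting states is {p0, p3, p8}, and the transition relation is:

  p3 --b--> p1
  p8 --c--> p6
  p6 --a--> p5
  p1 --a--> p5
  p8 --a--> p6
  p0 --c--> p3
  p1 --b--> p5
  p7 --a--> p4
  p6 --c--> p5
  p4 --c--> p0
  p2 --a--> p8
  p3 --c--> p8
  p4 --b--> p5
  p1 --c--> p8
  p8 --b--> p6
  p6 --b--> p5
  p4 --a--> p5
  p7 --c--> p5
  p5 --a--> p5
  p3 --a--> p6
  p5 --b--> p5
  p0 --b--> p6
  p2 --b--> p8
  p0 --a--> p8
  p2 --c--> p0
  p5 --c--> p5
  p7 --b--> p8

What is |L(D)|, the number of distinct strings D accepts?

6

The useful subgraph on states {p0, p1, p3, p4, p7, p8} is acyclic, so L(D) is finite; the longest accepting path visits 6 useful states, giving maximum string length 5.
Counting accepting paths from p7 by length: 1 of length 1, 1 of length 2, 2 of length 3, 1 of length 4, 1 of length 5. Total 6.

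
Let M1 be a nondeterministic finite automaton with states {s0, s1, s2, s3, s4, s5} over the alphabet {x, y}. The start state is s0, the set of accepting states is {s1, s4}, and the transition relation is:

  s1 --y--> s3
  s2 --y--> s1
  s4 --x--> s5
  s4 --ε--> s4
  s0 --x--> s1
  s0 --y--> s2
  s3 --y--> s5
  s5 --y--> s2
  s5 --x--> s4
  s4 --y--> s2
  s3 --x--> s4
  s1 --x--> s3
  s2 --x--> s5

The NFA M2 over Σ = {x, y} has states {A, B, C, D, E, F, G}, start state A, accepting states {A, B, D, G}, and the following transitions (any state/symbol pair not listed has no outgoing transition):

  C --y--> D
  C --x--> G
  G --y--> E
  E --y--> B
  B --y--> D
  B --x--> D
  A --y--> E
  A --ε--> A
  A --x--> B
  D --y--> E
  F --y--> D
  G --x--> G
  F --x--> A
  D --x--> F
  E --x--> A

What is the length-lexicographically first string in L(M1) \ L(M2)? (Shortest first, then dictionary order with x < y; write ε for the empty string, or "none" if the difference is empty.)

xxx

The string xxx is accepted by M1 but not by M2.
No shorter string lies in the difference, and xxx is the lexicographically first length-3 string in L(M1) \ L(M2).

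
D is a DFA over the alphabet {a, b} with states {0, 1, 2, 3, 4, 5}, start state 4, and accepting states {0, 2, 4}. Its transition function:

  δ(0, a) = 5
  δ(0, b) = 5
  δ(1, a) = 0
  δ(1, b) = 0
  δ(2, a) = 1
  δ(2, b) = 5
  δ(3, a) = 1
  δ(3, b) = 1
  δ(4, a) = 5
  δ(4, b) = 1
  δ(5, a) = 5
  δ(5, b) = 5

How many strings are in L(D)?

3

The useful subgraph on states {0, 1, 4} is acyclic, so L(D) is finite; the longest accepting path visits 3 useful states, giving maximum string length 2.
Counting accepting paths from 4 by length: 1 of length 0, 2 of length 2. Total 3.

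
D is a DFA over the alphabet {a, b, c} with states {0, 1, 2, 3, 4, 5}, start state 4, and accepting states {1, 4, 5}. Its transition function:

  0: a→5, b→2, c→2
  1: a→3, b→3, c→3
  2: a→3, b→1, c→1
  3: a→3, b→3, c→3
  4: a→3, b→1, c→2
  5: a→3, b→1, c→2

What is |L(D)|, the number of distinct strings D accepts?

The useful subgraph on states {1, 2, 4} is acyclic, so L(D) is finite; the longest accepting path visits 3 useful states, giving maximum string length 2.
Counting accepting paths from 4 by length: 1 of length 0, 1 of length 1, 2 of length 2. Total 4.

4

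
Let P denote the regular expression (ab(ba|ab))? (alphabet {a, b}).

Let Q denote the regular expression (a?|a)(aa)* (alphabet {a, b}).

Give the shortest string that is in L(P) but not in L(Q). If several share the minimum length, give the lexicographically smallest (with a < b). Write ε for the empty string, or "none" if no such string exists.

abab

The string abab is accepted by P but not by Q.
No shorter string lies in the difference, and abab is the lexicographically first length-4 string in L(P) \ L(Q).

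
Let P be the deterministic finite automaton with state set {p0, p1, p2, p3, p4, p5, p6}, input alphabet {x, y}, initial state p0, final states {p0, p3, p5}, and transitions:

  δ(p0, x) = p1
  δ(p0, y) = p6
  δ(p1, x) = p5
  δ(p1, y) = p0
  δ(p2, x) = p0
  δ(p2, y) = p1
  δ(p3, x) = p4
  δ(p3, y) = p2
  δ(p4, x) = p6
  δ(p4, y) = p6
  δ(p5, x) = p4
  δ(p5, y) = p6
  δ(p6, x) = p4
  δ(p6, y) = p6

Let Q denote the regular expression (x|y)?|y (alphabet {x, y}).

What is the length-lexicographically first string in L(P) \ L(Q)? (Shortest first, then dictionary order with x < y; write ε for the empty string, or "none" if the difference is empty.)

The string xx is accepted by P but not by Q.
No shorter string lies in the difference, and xx is the lexicographically first length-2 string in L(P) \ L(Q).

xx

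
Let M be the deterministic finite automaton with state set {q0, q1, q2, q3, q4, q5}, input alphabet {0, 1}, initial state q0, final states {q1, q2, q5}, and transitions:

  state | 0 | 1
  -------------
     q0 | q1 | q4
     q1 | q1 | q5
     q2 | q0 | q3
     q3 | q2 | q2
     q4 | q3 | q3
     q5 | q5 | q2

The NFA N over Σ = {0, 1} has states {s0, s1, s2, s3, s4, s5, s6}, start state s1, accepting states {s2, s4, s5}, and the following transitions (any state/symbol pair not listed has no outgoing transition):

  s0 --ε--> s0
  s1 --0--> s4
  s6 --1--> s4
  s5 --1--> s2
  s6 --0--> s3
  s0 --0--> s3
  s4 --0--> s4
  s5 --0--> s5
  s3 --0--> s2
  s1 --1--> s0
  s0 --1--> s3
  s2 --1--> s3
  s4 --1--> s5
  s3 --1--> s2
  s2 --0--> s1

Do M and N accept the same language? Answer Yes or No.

Yes

Exploring the product automaton M × N from the start pair (q0, s1), following both machines on each input symbol, reaches 6 state pairs: (q0, s1), (q1, s4), (q4, s0), (q5, s5), (q3, s3), (q2, s2).
M accepts in {q1, q2, q5} and N accepts in {s2, s4, s5}. In every reachable pair the two components are either both accepting — (q1, s4), (q5, s5), (q2, s2) — or both non-accepting, so no string is accepted by exactly one of the machines: L(M) \ L(N) and L(N) \ L(M) are both empty.
Hence every string is accepted by M iff it is accepted by N, and the two languages coincide.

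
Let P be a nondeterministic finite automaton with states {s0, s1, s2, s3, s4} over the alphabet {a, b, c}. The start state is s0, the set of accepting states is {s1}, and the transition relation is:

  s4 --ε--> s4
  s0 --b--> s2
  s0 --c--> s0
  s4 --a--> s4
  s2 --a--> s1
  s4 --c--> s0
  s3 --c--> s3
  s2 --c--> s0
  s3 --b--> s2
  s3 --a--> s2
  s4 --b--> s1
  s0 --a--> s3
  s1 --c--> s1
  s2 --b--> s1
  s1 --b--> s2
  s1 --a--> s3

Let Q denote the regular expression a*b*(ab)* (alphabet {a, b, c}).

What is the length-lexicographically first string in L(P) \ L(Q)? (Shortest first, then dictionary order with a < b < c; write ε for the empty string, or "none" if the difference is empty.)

The string ba is accepted by P but not by Q.
No shorter string lies in the difference, and ba is the lexicographically first length-2 string in L(P) \ L(Q).

ba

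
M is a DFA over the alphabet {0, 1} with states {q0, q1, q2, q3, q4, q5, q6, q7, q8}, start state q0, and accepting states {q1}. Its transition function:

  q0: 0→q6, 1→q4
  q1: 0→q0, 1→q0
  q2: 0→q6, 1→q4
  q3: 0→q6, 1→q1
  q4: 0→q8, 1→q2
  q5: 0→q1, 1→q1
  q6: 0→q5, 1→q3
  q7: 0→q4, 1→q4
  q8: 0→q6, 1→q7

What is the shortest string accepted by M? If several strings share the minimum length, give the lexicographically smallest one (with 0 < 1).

000

A breadth-first search from q0 reaches an accepting state first via the path q0 → q6 → q5 → q1 on input 000.
No string of length < 3 is accepted (BFS exhausts all shorter strings without reaching an accepting state), and 000 is the lexicographically least accepting string of length 3.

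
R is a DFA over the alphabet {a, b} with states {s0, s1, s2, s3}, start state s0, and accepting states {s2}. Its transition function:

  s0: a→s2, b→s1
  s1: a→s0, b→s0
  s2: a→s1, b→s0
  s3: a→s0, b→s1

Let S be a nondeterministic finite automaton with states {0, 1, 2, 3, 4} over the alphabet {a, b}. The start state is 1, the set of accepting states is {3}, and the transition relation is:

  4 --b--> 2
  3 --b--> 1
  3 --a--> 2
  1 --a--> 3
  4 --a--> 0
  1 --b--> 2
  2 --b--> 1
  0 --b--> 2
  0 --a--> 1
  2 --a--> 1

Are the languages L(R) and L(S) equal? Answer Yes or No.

Yes

Exploring the product automaton R × S from the start pair (s0, 1), following both machines on each input symbol, reaches 3 state pairs: (s0, 1), (s2, 3), (s1, 2).
R accepts in {s2} and S accepts in {3}. In every reachable pair the two components are either both accepting — (s2, 3) — or both non-accepting, so no string is accepted by exactly one of the machines: L(R) \ L(S) and L(S) \ L(R) are both empty.
Hence every string is accepted by R iff it is accepted by S, and the two languages coincide.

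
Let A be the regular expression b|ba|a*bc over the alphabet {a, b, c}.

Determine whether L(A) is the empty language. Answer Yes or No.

No

The string b matches the expression, so it belongs to L(A).
Since L(A) contains at least one string, it is not empty.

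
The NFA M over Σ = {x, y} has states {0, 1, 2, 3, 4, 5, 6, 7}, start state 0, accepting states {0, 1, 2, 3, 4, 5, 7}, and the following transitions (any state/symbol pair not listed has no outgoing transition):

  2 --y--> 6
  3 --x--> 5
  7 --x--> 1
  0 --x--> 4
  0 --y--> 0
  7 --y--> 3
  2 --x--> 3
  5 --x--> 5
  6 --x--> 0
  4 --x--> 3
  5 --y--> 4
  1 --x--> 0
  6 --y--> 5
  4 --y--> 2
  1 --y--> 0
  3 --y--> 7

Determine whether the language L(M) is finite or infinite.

infinite

State 0 is reachable from the start and can reach an accepting state, and it lies on the cycle 0 → 0.
Traversing that cycle any number of times yields accepted strings of unbounded length, so the language is infinite.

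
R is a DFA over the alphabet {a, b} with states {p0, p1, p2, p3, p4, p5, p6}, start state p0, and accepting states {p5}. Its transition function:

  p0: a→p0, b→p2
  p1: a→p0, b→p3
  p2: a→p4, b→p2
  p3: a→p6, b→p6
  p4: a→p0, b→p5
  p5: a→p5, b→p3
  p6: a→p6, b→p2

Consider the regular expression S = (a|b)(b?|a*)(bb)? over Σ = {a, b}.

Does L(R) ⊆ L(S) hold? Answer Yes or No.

No

The string bab is in L(R) but not in L(S).
So L(R) ⊄ L(S).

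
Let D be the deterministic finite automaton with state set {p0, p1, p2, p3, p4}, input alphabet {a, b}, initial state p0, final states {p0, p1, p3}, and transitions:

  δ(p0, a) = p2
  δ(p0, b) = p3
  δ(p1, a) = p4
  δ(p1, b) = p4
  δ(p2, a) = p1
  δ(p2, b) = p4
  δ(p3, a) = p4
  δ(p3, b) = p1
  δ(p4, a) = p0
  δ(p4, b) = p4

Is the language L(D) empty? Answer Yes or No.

The empty string ε is accepted: the run p0 ends in the accepting state p0.
Since at least one string is accepted, L(D) is not empty.

No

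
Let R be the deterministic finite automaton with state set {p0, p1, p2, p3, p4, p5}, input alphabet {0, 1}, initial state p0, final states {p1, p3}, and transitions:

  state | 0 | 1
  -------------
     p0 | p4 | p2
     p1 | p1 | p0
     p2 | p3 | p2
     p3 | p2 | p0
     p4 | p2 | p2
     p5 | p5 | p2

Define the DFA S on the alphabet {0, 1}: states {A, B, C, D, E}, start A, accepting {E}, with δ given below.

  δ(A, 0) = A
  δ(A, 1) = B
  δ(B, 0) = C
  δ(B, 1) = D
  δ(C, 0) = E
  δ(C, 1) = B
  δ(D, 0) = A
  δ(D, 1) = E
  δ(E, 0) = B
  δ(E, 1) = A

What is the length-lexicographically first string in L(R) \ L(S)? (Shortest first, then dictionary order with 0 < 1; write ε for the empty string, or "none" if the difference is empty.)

10

The string 10 is accepted by R but not by S.
No shorter string lies in the difference, and 10 is the lexicographically first length-2 string in L(R) \ L(S).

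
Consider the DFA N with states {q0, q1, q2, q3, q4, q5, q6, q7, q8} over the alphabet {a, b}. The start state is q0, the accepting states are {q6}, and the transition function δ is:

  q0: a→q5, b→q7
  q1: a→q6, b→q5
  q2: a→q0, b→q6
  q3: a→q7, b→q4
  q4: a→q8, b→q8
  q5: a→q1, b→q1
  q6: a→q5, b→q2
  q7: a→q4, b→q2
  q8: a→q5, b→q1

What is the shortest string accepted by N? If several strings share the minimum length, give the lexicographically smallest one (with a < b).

A breadth-first search from q0 reaches an accepting state first via the path q0 → q5 → q1 → q6 on input aaa.
No string of length < 3 is accepted (BFS exhausts all shorter strings without reaching an accepting state), and aaa is the lexicographically least accepting string of length 3.

aaa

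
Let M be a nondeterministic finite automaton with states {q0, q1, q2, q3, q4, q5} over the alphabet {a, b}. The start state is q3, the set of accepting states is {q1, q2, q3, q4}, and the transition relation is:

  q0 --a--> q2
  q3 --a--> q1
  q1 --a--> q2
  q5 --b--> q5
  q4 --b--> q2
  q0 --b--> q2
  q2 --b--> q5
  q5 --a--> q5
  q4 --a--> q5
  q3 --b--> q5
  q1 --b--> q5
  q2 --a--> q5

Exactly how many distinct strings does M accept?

The useful subgraph on states {q1, q2, q3} is acyclic, so L(M) is finite; the longest accepting path visits 3 useful states, giving maximum string length 2.
Counting accepting paths from q3 by length: 1 of length 0, 1 of length 1, 1 of length 2. Total 3.

3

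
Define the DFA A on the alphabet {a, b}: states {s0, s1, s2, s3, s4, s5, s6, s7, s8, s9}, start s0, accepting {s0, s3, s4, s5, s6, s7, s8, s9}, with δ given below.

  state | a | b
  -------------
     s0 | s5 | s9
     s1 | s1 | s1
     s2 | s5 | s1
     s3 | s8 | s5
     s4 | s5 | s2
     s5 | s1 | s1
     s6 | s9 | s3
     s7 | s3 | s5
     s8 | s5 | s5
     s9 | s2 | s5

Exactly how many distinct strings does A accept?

The useful subgraph on states {s0, s2, s5, s9} is acyclic, so L(A) is finite; the longest accepting path visits 4 useful states, giving maximum string length 3.
Counting accepting paths from s0 by length: 1 of length 0, 2 of length 1, 1 of length 2, 1 of length 3. Total 5.

5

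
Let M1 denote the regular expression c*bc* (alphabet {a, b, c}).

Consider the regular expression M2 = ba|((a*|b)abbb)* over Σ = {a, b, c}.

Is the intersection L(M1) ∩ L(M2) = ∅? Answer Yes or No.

Converting the expression M1 to a DFA (subset construction, then merging equivalent states) gives the minimal DFA with states {r0, r1, r2}, start state r0, accepting states {r2} and transitions r0: a→r1, b→r2, c→r0; r1: a→r1, b→r1, c→r1; r2: a→r1, b→r1, c→r2.
Converting the expression M2 to a DFA (subset construction, then merging equivalent states) gives the minimal DFA with states {t0, t1, t2, t3, t4, t5, t6, t7, t8, t9}, start state t0, accepting states {t0, t5, t7} and transitions t0: a→t1, b→t2, c→t3; t1: a→t1, b→t4, c→t3; t2: a→t5, b→t3, c→t3; t3: a→t3, b→t3, c→t3; t4: a→t3, b→t6, c→t3; t5: a→t3, b→t4, c→t3; t6: a→t3, b→t7, c→t3; t7: a→t1, b→t8, c→t3; t8: a→t9, b→t3, c→t3; t9: a→t3, b→t4, c→t3.
Exploring the product automaton M1 × M2 from the start pair (r0, t0), following both machines on each input symbol, reaches 12 state pairs: (r0, t0), (r1, t1), (r2, t2), (r0, t3), (r1, t4), (r1, t3), (r1, t5), (r2, t3), (r1, t6), (r1, t7), (r1, t8), (r1, t9).
M1 accepts in {r2} and M2 accepts in {t0, t5, t7}; no reachable pair has both components accepting, so no string drives both machines to acceptance simultaneously and L(M1) ∩ L(M2) = ∅.
So no string is accepted by both, and the intersection is empty.

Yes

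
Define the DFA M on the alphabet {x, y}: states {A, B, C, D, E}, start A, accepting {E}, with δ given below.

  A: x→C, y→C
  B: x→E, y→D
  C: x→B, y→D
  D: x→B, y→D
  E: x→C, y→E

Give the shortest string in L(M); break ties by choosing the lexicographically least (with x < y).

xxx

A breadth-first search from A reaches an accepting state first via the path A → C → B → E on input xxx.
No string of length < 3 is accepted (BFS exhausts all shorter strings without reaching an accepting state), and xxx is the lexicographically least accepting string of length 3.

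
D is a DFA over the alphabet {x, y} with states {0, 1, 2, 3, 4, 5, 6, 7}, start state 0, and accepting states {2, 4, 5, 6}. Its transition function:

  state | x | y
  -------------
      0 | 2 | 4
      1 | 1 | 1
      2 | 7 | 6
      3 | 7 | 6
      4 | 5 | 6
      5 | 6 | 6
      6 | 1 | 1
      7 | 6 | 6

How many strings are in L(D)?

The useful subgraph on states {0, 2, 4, 5, 6, 7} is acyclic, so L(D) is finite; the longest accepting path visits 4 useful states, giving maximum string length 3.
Counting accepting paths from 0 by length: 2 of length 1, 3 of length 2, 4 of length 3. Total 9.

9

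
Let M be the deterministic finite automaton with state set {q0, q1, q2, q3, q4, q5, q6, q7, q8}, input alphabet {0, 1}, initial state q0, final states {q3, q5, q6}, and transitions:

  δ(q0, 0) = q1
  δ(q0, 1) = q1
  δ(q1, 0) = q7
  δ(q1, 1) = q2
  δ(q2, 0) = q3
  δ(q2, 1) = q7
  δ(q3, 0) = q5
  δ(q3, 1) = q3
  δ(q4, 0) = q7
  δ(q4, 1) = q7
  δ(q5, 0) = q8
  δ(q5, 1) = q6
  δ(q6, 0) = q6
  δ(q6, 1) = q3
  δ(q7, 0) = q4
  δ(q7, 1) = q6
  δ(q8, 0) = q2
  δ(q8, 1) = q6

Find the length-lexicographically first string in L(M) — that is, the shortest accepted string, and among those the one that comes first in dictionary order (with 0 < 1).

001

A breadth-first search from q0 reaches an accepting state first via the path q0 → q1 → q7 → q6 on input 001.
No string of length < 3 is accepted (BFS exhausts all shorter strings without reaching an accepting state), and 001 is the lexicographically least accepting string of length 3.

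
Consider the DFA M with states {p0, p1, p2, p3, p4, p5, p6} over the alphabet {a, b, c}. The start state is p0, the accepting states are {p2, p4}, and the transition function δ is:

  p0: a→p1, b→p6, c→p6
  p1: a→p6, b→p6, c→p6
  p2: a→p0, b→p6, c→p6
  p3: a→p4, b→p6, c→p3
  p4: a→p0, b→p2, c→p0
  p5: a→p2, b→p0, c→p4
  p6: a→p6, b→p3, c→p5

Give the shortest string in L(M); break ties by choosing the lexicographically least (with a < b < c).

bba

A breadth-first search from p0 reaches an accepting state first via the path p0 → p6 → p3 → p4 on input bba.
No string of length < 3 is accepted (BFS exhausts all shorter strings without reaching an accepting state), and bba is the lexicographically least accepting string of length 3.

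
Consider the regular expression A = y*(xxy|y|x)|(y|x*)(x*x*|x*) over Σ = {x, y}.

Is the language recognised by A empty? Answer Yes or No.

The empty string ε matches the expression, so it belongs to L(A).
Since L(A) contains at least one string, it is not empty.

No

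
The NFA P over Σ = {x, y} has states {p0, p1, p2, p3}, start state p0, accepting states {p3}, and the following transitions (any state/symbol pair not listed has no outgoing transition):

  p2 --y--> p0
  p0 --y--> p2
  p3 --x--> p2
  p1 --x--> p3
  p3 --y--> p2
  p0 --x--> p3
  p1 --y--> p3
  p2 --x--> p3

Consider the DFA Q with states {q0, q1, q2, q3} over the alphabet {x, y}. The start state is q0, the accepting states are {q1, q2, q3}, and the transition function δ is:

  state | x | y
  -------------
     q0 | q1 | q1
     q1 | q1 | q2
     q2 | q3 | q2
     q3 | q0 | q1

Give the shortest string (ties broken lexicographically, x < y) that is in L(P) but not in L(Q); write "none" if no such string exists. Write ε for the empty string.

none

Exploring the product automaton P × Q from the start pair (p0, q0), following both machines on each input symbol, reaches 8 state pairs: (p0, q0), (p3, q1), (p2, q1), (p2, q2), (p0, q2), (p3, q3), (p2, q0), (p0, q1).
P accepts in {p3} and Q accepts in {q1, q2, q3}. The reachable pairs whose P-component is accepting are (p3, q1), (p3, q3); in each of them the Q-component is accepting too, so the product for L(P) \ L(Q) (P-component accepting, Q-component rejecting) has no reachable accepting pair and the difference is empty.
So every string accepted by P is also accepted by Q: L(P) \ L(Q) = ∅ and there is no such string.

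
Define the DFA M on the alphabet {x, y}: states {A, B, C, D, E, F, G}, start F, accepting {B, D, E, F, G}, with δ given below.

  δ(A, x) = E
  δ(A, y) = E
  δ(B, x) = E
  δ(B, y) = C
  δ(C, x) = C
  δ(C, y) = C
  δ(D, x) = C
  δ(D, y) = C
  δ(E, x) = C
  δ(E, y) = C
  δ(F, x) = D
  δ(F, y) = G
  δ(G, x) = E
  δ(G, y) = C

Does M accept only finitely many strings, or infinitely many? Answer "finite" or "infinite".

finite

The useful states (reachable from F and able to reach an accepting state) are {D, E, F, G}.
Restricted to these states the transition graph has no cycle, so every accepting path has bounded length and L is finite.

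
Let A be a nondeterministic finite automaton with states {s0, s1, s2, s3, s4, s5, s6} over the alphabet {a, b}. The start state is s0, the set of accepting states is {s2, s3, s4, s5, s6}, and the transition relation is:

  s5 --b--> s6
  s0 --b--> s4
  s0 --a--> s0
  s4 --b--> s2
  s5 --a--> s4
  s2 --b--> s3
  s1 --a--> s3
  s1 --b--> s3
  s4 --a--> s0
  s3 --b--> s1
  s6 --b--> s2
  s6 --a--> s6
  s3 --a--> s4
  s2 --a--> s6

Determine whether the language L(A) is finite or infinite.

State s0 is reachable from the start and can reach an accepting state, and it lies on the cycle s0 → s0.
Traversing that cycle any number of times yields accepted strings of unbounded length, so the language is infinite.

infinite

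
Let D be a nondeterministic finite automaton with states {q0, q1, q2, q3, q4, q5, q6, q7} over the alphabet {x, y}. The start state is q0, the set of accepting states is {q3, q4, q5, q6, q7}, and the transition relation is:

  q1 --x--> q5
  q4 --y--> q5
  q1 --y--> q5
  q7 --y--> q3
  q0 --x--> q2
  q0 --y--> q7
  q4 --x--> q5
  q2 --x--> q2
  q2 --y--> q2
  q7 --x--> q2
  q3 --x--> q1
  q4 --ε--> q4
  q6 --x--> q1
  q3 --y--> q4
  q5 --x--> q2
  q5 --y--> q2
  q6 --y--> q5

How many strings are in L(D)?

The useful subgraph on states {q0, q1, q3, q4, q5, q7} is acyclic, so L(D) is finite; the longest accepting path visits 5 useful states, giving maximum string length 4.
Counting accepting paths from q0 by length: 1 of length 1, 1 of length 2, 1 of length 3, 4 of length 4. Total 7.

7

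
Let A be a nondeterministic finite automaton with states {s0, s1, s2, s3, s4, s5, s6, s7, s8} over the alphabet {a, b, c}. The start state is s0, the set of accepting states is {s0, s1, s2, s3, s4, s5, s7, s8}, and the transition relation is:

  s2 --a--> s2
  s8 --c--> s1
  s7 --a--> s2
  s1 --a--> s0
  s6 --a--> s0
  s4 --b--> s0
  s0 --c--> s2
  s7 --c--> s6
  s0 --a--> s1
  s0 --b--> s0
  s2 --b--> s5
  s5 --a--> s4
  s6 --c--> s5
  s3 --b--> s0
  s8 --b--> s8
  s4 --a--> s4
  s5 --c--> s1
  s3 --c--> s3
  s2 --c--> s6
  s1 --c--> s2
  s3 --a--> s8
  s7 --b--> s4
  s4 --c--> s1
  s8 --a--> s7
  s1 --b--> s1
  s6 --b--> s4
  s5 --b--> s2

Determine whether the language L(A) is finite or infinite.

State s0 is reachable from the start and can reach an accepting state, and it lies on the cycle s0 → s0.
Traversing that cycle any number of times yields accepted strings of unbounded length, so the language is infinite.

infinite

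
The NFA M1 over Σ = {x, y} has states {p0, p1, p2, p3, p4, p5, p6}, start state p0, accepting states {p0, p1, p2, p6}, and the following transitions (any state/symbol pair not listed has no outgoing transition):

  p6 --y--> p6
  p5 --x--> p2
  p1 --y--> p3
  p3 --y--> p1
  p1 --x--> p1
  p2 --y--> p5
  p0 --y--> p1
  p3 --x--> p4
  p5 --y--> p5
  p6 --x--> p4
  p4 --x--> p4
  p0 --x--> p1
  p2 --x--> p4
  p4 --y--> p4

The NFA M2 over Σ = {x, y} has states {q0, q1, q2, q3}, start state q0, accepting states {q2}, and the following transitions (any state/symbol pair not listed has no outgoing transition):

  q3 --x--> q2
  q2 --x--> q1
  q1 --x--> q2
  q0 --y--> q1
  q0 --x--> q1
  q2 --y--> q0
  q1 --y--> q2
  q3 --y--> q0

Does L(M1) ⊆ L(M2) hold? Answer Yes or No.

No

The empty string ε is in L(M1) but not in L(M2).
So L(M1) ⊄ L(M2).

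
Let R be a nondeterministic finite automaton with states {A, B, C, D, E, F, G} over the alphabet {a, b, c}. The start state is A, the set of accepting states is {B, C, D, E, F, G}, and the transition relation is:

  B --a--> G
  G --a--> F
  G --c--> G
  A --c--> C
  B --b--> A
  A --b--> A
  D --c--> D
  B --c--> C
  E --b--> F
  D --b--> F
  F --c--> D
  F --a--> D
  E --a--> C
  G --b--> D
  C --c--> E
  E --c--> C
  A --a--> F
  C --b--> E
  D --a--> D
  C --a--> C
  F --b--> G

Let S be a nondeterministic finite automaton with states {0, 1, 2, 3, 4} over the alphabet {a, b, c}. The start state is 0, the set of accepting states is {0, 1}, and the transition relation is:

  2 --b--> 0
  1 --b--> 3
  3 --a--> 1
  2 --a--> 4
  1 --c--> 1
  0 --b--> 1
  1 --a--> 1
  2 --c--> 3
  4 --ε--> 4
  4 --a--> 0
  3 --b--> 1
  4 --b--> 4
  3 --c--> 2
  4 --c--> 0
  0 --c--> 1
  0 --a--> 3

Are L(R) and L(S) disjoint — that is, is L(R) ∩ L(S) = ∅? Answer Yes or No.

No

The string c is accepted by both R and S.
Hence L(R) ∩ L(S) ≠ ∅.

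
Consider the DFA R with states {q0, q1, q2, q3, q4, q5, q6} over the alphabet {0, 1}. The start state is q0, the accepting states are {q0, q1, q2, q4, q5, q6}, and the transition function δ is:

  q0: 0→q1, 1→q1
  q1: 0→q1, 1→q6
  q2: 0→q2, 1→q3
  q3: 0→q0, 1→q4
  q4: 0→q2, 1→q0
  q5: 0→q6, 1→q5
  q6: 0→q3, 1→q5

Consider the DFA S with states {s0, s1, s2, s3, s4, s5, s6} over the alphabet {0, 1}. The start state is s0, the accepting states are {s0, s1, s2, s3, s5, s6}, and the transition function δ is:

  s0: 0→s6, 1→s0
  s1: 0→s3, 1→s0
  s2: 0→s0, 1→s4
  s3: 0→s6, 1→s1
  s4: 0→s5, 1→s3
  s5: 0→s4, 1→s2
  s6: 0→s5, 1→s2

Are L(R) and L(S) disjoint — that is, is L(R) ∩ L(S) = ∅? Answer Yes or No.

The empty string ε is accepted by both R and S.
Hence L(R) ∩ L(S) ≠ ∅.

No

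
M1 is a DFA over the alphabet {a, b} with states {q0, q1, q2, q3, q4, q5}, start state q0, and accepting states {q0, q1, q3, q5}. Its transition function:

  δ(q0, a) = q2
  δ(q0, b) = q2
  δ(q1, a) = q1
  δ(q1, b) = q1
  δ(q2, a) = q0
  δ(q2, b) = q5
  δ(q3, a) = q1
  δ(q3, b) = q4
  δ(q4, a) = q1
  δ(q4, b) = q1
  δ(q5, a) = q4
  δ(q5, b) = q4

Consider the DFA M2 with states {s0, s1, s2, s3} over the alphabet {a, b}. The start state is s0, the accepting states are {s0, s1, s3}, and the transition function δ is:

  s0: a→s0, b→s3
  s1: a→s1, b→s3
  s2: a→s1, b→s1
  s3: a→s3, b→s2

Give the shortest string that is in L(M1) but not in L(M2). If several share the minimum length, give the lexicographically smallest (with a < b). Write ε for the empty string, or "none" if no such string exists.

The string bb is accepted by M1 but not by M2.
No shorter string lies in the difference, and bb is the lexicographically first length-2 string in L(M1) \ L(M2).

bb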